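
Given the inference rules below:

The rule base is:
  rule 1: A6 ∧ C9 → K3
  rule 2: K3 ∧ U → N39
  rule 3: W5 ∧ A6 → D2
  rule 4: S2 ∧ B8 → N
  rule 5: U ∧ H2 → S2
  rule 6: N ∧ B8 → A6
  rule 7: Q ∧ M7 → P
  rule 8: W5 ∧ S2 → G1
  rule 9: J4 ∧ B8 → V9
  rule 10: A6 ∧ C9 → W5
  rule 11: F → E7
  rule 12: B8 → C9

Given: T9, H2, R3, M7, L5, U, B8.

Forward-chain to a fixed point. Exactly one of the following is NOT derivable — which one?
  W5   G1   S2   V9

Round 1: rule 5 [U ∧ H2 → S2]; rule 12 [B8 → C9]. New: S2, C9.
Round 2: rule 4 [S2 ∧ B8 → N]. New: N.
Round 3: rule 6 [N ∧ B8 → A6]. New: A6.
Round 4: rule 1 [A6 ∧ C9 → K3]; rule 10 [A6 ∧ C9 → W5]. New: K3, W5.
Round 5: rule 2 [K3 ∧ U → N39]; rule 3 [W5 ∧ A6 → D2]; rule 8 [W5 ∧ S2 → G1]. New: N39, D2, G1.
Derived: W5 (round 4), S2 (round 1), G1 (round 5). V9 never appears in any round.

V9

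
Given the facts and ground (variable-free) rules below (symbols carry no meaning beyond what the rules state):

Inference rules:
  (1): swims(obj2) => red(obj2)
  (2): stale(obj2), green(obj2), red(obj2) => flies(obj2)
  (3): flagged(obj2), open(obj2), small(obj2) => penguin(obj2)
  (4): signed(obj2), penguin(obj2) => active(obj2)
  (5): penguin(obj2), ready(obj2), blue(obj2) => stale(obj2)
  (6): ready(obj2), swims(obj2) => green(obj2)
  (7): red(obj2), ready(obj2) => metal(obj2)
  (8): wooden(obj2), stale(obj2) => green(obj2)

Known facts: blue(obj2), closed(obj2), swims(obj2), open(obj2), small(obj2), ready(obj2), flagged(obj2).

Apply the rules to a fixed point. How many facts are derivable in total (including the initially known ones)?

13

Round 1: (1) [swims(obj2) => red(obj2)]; (3) [flagged(obj2), open(obj2), small(obj2) => penguin(obj2)]; (6) [ready(obj2), swims(obj2) => green(obj2)]. New: red(obj2), penguin(obj2), green(obj2).
Round 2: (5) [penguin(obj2), ready(obj2), blue(obj2) => stale(obj2)]; (7) [red(obj2), ready(obj2) => metal(obj2)]. New: stale(obj2), metal(obj2).
Round 3: (2) [stale(obj2), green(obj2), red(obj2) => flies(obj2)]. New: flies(obj2).
Closure: {blue(obj2), closed(obj2), flagged(obj2), flies(obj2), green(obj2), metal(obj2), open(obj2), penguin(obj2), ready(obj2), red(obj2), small(obj2), stale(obj2), swims(obj2)} — 13 facts.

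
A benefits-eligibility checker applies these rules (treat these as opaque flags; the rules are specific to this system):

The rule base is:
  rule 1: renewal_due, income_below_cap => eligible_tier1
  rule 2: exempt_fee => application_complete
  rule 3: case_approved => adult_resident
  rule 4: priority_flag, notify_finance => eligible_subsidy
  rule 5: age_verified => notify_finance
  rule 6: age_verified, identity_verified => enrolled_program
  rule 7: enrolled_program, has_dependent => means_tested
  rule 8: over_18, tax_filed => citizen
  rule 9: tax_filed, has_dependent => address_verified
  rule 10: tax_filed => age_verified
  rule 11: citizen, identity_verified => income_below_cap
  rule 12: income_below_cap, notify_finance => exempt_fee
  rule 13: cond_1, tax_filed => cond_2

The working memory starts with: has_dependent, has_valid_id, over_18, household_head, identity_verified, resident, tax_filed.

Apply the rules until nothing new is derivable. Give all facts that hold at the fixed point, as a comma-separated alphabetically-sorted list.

Round 1: rule 8 [over_18, tax_filed => citizen]; rule 9 [tax_filed, has_dependent => address_verified]; rule 10 [tax_filed => age_verified]. Adds citizen, address_verified, age_verified.
Round 2: rule 5 [age_verified => notify_finance]; rule 6 [age_verified, identity_verified => enrolled_program]; rule 11 [citizen, identity_verified => income_below_cap]. Adds notify_finance, enrolled_program, income_below_cap.
Round 3: rule 7 [enrolled_program, has_dependent => means_tested]; rule 12 [income_below_cap, notify_finance => exempt_fee]. Adds means_tested, exempt_fee.
Round 4: rule 2 [exempt_fee => application_complete]. Adds application_complete.

address_verified, age_verified, application_complete, citizen, enrolled_program, exempt_fee, has_dependent, has_valid_id, household_head, identity_verified, income_below_cap, means_tested, notify_finance, over_18, resident, tax_filed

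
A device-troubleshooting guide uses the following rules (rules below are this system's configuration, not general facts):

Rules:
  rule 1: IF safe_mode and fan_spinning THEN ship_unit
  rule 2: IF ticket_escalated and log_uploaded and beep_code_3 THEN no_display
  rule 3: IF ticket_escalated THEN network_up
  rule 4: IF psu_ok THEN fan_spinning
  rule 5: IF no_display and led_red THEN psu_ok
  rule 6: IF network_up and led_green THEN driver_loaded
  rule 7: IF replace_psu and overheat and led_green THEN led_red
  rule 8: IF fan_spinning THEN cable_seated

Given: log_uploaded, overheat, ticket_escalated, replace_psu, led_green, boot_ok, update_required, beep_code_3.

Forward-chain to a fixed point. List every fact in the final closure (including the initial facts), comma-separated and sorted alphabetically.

Round 1 — rule 2, rule 3, rule 7, derive no_display, network_up, led_red.
Round 2 — rule 5, rule 6, derive psu_ok, driver_loaded.
Round 3 — rule 4, derive fan_spinning.
Round 4 — rule 8, derive cable_seated.

beep_code_3, boot_ok, cable_seated, driver_loaded, fan_spinning, led_green, led_red, log_uploaded, network_up, no_display, overheat, psu_ok, replace_psu, ticket_escalated, update_required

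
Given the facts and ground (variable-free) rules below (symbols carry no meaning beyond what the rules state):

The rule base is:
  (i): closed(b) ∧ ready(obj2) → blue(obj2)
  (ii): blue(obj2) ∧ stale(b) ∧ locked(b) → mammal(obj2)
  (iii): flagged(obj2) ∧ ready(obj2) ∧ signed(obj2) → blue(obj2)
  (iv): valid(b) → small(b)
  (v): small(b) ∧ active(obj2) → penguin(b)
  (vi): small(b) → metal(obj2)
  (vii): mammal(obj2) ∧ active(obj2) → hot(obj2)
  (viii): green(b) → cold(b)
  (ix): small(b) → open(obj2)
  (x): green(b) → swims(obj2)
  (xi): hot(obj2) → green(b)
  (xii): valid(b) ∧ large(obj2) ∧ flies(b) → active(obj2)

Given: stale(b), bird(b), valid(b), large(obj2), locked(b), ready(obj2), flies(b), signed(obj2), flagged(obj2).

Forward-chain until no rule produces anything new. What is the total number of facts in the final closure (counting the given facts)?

20

Round 1 — (iii), (iv), (xii), derive blue(obj2), small(b), active(obj2).
Round 2 — (ii), (v), (vi), (ix), derive mammal(obj2), penguin(b), metal(obj2), open(obj2).
Round 3 — (vii), derive hot(obj2).
Round 4 — (xi), derive green(b).
Round 5 — (viii), (x), derive cold(b), swims(obj2).
Closure: {active(obj2), bird(b), blue(obj2), cold(b), flagged(obj2), flies(b), green(b), hot(obj2), large(obj2), locked(b), mammal(obj2), metal(obj2), open(obj2), penguin(b), ready(obj2), signed(obj2), small(b), stale(b), swims(obj2), valid(b)} — 20 facts.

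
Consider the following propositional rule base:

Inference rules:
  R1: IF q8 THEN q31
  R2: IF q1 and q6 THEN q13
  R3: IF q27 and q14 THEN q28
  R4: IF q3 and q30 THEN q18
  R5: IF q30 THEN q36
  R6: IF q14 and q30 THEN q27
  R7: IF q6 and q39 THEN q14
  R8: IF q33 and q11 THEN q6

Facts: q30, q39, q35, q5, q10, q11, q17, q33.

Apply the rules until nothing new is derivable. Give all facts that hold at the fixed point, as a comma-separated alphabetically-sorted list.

Round 1: R5 [IF q30 THEN q36]; R8 [IF q33 and q11 THEN q6]. Adds q36, q6.
Round 2: R7 [IF q6 and q39 THEN q14]. Adds q14.
Round 3: R6 [IF q14 and q30 THEN q27]. Adds q27.
Round 4: R3 [IF q27 and q14 THEN q28]. Adds q28.

q10, q11, q14, q17, q27, q28, q30, q33, q35, q36, q39, q5, q6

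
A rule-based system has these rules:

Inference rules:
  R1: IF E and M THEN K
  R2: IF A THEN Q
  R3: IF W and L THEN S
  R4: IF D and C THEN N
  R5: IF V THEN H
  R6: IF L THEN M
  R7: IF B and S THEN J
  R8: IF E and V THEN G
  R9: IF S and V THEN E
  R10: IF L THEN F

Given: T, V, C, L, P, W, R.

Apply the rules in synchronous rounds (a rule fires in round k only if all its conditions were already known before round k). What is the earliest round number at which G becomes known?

Round 1: R3 [IF W and L THEN S]; R5 [IF V THEN H]; R6 [IF L THEN M]; R10 [IF L THEN F]. Adds S, H, M, F.
Round 2: R9 [IF S and V THEN E]. Adds E.
Round 3: R1 [IF E and M THEN K]; R8 [IF E and V THEN G]. Adds K, G.
G first appears in round 3.

3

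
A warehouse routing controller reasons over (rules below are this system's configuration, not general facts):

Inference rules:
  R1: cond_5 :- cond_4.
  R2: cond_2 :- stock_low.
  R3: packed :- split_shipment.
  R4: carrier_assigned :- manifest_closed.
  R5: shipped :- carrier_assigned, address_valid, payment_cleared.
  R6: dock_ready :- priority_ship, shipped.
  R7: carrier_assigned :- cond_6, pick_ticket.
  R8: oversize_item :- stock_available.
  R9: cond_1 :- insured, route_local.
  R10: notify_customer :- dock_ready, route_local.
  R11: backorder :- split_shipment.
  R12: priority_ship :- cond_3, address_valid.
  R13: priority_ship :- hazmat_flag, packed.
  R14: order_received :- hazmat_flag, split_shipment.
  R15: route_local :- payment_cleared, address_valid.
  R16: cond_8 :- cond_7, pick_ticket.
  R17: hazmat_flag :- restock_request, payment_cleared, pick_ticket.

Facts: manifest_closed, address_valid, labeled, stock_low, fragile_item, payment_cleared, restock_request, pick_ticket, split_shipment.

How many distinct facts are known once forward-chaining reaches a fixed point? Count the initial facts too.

Round 1: R2 [cond_2 :- stock_low.]; R3 [packed :- split_shipment.]; R4 [carrier_assigned :- manifest_closed.]; R11 [backorder :- split_shipment.]; R15 [route_local :- payment_cleared, address_valid.]; R17 [hazmat_flag :- restock_request, payment_cleared, pick_ticket.]. New: cond_2, packed, carrier_assigned, backorder, route_local, hazmat_flag.
Round 2: R5 [shipped :- carrier_assigned, address_valid, payment_cleared.]; R13 [priority_ship :- hazmat_flag, packed.]; R14 [order_received :- hazmat_flag, split_shipment.]. New: shipped, priority_ship, order_received.
Round 3: R6 [dock_ready :- priority_ship, shipped.]. New: dock_ready.
Round 4: R10 [notify_customer :- dock_ready, route_local.]. New: notify_customer.
Closure: {address_valid, backorder, carrier_assigned, cond_2, dock_ready, fragile_item, hazmat_flag, labeled, manifest_closed, notify_customer, order_received, packed, payment_cleared, pick_ticket, priority_ship, restock_request, route_local, shipped, split_shipment, stock_low} — 20 facts.

20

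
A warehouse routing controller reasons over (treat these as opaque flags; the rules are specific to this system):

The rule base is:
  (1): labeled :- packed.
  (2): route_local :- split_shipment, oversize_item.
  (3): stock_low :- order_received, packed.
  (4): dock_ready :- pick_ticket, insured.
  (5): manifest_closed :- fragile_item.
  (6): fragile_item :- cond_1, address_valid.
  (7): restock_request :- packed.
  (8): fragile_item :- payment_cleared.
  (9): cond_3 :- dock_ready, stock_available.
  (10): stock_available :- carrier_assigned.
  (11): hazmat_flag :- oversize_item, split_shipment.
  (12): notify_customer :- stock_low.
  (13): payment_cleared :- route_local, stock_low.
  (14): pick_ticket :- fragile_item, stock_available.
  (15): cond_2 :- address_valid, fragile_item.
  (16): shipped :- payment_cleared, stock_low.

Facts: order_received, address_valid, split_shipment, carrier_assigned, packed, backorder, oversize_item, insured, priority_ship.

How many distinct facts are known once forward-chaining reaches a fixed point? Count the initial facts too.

Round 1 — (1), (2), (3), (7), (10), (11), derive labeled, route_local, stock_low, restock_request, stock_available, hazmat_flag.
Round 2 — (12), (13), derive notify_customer, payment_cleared.
Round 3 — (8), (16), derive fragile_item, shipped.
Round 4 — (5), (14), (15), derive manifest_closed, pick_ticket, cond_2.
Round 5 — (4), derive dock_ready.
Round 6 — (9), derive cond_3.
Closure: {address_valid, backorder, carrier_assigned, cond_2, cond_3, dock_ready, fragile_item, hazmat_flag, insured, labeled, manifest_closed, notify_customer, order_received, oversize_item, packed, payment_cleared, pick_ticket, priority_ship, restock_request, route_local, shipped, split_shipment, stock_available, stock_low} — 24 facts.

24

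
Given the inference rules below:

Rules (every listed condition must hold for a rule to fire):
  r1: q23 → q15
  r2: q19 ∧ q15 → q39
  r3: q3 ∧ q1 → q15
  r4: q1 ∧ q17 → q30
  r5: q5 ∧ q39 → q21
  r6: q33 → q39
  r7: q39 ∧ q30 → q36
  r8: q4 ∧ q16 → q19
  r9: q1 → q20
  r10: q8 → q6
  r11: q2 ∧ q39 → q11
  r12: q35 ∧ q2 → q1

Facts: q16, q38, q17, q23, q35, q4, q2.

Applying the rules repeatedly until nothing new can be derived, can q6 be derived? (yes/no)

no

Round 1: r1 [q23 → q15]; r8 [q4 ∧ q16 → q19]; r12 [q35 ∧ q2 → q1]. New: q15, q19, q1.
Round 2: r2 [q19 ∧ q15 → q39]; r4 [q1 ∧ q17 → q30]; r9 [q1 → q20]. New: q39, q30, q20.
Round 3: r7 [q39 ∧ q30 → q36]; r11 [q2 ∧ q39 → q11]. New: q36, q11.
Fixed point reached. q6 is concluded only by r10; r10 needs q8 (never derived).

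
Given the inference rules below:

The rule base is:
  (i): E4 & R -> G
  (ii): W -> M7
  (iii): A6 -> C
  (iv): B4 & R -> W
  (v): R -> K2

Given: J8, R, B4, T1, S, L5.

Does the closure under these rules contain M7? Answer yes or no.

Round 1: (iv) [B4 & R -> W]; (v) [R -> K2]. New: W, K2.
Round 2: (ii) [W -> M7]. New: M7.
M7 appears in round 2, so it is derivable.

yes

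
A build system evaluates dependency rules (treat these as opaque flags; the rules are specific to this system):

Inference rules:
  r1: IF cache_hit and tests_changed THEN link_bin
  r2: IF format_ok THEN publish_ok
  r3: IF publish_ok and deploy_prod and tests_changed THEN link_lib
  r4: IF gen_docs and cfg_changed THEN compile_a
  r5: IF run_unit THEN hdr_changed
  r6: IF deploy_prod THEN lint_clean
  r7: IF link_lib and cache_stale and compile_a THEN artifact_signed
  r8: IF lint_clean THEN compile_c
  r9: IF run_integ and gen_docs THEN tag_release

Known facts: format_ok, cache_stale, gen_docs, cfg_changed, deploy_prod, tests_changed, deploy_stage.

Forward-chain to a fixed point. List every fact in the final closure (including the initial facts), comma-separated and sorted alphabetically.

Round 1: r2 [IF format_ok THEN publish_ok]; r4 [IF gen_docs and cfg_changed THEN compile_a]; r6 [IF deploy_prod THEN lint_clean]. New: publish_ok, compile_a, lint_clean.
Round 2: r3 [IF publish_ok and deploy_prod and tests_changed THEN link_lib]; r8 [IF lint_clean THEN compile_c]. New: link_lib, compile_c.
Round 3: r7 [IF link_lib and cache_stale and compile_a THEN artifact_signed]. New: artifact_signed.

artifact_signed, cache_stale, cfg_changed, compile_a, compile_c, deploy_prod, deploy_stage, format_ok, gen_docs, link_lib, lint_clean, publish_ok, tests_changed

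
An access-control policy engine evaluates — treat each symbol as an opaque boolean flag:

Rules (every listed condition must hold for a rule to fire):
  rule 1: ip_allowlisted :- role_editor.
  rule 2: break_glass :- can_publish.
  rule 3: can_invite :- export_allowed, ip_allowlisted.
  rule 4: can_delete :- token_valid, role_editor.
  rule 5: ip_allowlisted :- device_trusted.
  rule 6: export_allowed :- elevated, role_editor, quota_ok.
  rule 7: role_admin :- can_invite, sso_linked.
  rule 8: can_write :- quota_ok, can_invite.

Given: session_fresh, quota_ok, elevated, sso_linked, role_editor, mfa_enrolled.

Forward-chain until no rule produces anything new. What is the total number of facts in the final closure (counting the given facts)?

11

Round 1: rule 1 [ip_allowlisted :- role_editor.]; rule 6 [export_allowed :- elevated, role_editor, quota_ok.]. Adds ip_allowlisted, export_allowed.
Round 2: rule 3 [can_invite :- export_allowed, ip_allowlisted.]. Adds can_invite.
Round 3: rule 7 [role_admin :- can_invite, sso_linked.]; rule 8 [can_write :- quota_ok, can_invite.]. Adds role_admin, can_write.
Closure: {can_invite, can_write, elevated, export_allowed, ip_allowlisted, mfa_enrolled, quota_ok, role_admin, role_editor, session_fresh, sso_linked} — 11 facts.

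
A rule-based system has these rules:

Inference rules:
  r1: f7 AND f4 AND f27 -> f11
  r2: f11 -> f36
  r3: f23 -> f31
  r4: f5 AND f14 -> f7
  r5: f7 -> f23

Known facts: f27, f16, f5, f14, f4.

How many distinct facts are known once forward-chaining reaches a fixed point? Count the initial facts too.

Round 1 — r4, derive f7.
Round 2 — r1, r5, derive f11, f23.
Round 3 — r2, r3, derive f36, f31.
Closure: {f11, f14, f16, f23, f27, f31, f36, f4, f5, f7} — 10 facts.

10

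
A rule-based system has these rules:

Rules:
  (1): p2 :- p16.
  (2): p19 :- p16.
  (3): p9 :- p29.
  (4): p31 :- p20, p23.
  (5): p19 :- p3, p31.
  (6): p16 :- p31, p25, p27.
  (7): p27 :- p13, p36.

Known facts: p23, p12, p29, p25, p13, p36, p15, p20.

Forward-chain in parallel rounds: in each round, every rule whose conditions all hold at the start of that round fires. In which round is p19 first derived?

3

Round 1 fires (3), (4), (7), giving p9, p31, p27.
Round 2 fires (6), giving p16.
Round 3 fires (1), (2), giving p2, p19.
p19 first appears in round 3.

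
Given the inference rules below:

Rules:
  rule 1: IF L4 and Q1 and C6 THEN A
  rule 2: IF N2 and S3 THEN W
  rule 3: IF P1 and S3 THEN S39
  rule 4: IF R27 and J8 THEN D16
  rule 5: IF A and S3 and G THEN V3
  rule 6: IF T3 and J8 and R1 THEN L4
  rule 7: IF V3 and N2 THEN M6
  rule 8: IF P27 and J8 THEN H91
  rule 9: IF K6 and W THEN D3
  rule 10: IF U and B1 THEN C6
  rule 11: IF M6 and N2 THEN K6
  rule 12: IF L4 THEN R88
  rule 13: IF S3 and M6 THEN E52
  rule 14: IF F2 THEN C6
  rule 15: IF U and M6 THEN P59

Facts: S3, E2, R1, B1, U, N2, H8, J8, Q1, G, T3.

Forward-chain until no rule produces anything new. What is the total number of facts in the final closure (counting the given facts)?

22

Round 1: rule 2 [IF N2 and S3 THEN W]; rule 6 [IF T3 and J8 and R1 THEN L4]; rule 10 [IF U and B1 THEN C6]. Adds W, L4, C6.
Round 2: rule 1 [IF L4 and Q1 and C6 THEN A]; rule 12 [IF L4 THEN R88]. Adds A, R88.
Round 3: rule 5 [IF A and S3 and G THEN V3]. Adds V3.
Round 4: rule 7 [IF V3 and N2 THEN M6]. Adds M6.
Round 5: rule 11 [IF M6 and N2 THEN K6]; rule 13 [IF S3 and M6 THEN E52]; rule 15 [IF U and M6 THEN P59]. Adds K6, E52, P59.
Round 6: rule 9 [IF K6 and W THEN D3]. Adds D3.
Closure: {A, B1, C6, D3, E2, E52, G, H8, J8, K6, L4, M6, N2, P59, Q1, R1, R88, S3, T3, U, V3, W} — 22 facts.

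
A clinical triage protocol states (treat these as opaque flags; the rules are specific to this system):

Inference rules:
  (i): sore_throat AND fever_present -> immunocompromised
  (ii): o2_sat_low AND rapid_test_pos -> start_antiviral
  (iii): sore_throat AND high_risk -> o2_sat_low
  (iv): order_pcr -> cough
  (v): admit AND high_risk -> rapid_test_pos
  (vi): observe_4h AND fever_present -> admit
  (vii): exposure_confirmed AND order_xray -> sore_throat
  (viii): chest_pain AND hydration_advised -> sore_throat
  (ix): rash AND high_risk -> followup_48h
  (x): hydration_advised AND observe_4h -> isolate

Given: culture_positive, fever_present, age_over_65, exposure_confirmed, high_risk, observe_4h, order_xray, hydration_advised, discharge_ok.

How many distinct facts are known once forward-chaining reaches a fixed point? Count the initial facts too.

Round 1 — (vi), (vii), (x), derive admit, sore_throat, isolate.
Round 2 — (i), (iii), (v), derive immunocompromised, o2_sat_low, rapid_test_pos.
Round 3 — (ii), derive start_antiviral.
Closure: {admit, age_over_65, culture_positive, discharge_ok, exposure_confirmed, fever_present, high_risk, hydration_advised, immunocompromised, isolate, o2_sat_low, observe_4h, order_xray, rapid_test_pos, sore_throat, start_antiviral} — 16 facts.

16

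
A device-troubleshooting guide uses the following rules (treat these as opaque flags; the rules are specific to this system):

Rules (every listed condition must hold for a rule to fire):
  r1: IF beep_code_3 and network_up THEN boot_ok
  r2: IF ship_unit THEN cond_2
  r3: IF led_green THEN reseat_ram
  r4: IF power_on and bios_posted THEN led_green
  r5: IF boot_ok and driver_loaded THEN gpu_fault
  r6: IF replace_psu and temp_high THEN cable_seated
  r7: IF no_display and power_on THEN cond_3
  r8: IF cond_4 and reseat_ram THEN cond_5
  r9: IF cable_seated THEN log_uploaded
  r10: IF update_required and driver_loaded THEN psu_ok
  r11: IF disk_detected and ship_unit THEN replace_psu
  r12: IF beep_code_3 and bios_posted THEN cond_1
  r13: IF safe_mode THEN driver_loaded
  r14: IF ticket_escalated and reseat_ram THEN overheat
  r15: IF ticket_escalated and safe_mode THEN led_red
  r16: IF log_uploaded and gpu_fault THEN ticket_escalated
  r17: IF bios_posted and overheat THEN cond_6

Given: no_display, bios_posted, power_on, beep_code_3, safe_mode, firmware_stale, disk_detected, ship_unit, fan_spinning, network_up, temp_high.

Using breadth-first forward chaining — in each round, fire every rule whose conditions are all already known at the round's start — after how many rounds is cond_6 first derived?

Round 1: r1 [IF beep_code_3 and network_up THEN boot_ok]; r2 [IF ship_unit THEN cond_2]; r4 [IF power_on and bios_posted THEN led_green]; r7 [IF no_display and power_on THEN cond_3]; r11 [IF disk_detected and ship_unit THEN replace_psu]; r12 [IF beep_code_3 and bios_posted THEN cond_1]; r13 [IF safe_mode THEN driver_loaded]. New: boot_ok, cond_2, led_green, cond_3, replace_psu, cond_1, driver_loaded.
Round 2: r3 [IF led_green THEN reseat_ram]; r5 [IF boot_ok and driver_loaded THEN gpu_fault]; r6 [IF replace_psu and temp_high THEN cable_seated]. New: reseat_ram, gpu_fault, cable_seated.
Round 3: r9 [IF cable_seated THEN log_uploaded]. New: log_uploaded.
Round 4: r16 [IF log_uploaded and gpu_fault THEN ticket_escalated]. New: ticket_escalated.
Round 5: r14 [IF ticket_escalated and reseat_ram THEN overheat]; r15 [IF ticket_escalated and safe_mode THEN led_red]. New: overheat, led_red.
Round 6: r17 [IF bios_posted and overheat THEN cond_6]. New: cond_6.
cond_6 first appears in round 6.

6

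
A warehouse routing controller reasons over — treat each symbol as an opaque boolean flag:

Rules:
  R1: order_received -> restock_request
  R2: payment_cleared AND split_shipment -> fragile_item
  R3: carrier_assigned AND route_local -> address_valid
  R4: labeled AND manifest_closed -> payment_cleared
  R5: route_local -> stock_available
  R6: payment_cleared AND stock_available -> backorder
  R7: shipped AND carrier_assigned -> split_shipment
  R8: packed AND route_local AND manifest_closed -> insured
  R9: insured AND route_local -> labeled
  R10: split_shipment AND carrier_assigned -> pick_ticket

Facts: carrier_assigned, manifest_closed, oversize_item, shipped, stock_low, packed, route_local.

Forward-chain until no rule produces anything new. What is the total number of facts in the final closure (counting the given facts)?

Round 1: R3 [carrier_assigned AND route_local -> address_valid]; R5 [route_local -> stock_available]; R7 [shipped AND carrier_assigned -> split_shipment]; R8 [packed AND route_local AND manifest_closed -> insured]. New: address_valid, stock_available, split_shipment, insured.
Round 2: R9 [insured AND route_local -> labeled]; R10 [split_shipment AND carrier_assigned -> pick_ticket]. New: labeled, pick_ticket.
Round 3: R4 [labeled AND manifest_closed -> payment_cleared]. New: payment_cleared.
Round 4: R2 [payment_cleared AND split_shipment -> fragile_item]; R6 [payment_cleared AND stock_available -> backorder]. New: fragile_item, backorder.
Closure: {address_valid, backorder, carrier_assigned, fragile_item, insured, labeled, manifest_closed, oversize_item, packed, payment_cleared, pick_ticket, route_local, shipped, split_shipment, stock_available, stock_low} — 16 facts.

16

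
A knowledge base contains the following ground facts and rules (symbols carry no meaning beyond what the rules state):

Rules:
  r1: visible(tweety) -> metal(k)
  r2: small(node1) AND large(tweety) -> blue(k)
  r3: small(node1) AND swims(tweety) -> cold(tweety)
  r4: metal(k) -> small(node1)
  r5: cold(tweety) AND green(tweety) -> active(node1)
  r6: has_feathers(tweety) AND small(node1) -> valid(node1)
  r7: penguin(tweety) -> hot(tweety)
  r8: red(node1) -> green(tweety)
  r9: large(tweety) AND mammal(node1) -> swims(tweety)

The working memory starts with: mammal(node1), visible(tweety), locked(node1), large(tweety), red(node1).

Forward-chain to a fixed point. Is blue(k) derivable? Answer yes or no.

yes

Round 1 fires r1, r8, r9, giving metal(k), green(tweety), swims(tweety).
Round 2 fires r4, giving small(node1).
Round 3 fires r2, r3, giving blue(k), cold(tweety).
Round 4 fires r5, giving active(node1).
blue(k) appears in round 3, so it is derivable.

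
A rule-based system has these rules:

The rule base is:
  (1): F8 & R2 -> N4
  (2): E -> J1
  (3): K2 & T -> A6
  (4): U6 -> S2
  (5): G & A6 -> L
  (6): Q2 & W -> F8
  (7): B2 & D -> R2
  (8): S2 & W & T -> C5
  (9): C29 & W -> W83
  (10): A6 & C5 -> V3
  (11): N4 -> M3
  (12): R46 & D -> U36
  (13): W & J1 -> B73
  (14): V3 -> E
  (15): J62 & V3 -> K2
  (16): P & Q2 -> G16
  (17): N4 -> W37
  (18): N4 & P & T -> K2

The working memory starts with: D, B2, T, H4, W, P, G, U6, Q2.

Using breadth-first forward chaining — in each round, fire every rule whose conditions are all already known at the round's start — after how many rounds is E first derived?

6

[1] (4) [U6 -> S2]; (6) [Q2 & W -> F8]; (7) [B2 & D -> R2]; (16) [P & Q2 -> G16]. ⇒ new: S2, F8, R2, G16.
[2] (1) [F8 & R2 -> N4]; (8) [S2 & W & T -> C5]. ⇒ new: N4, C5.
[3] (11) [N4 -> M3]; (17) [N4 -> W37]; (18) [N4 & P & T -> K2]. ⇒ new: M3, W37, K2.
[4] (3) [K2 & T -> A6]. ⇒ new: A6.
[5] (5) [G & A6 -> L]; (10) [A6 & C5 -> V3]. ⇒ new: L, V3.
[6] (14) [V3 -> E]. ⇒ new: E.
E first appears in round 6.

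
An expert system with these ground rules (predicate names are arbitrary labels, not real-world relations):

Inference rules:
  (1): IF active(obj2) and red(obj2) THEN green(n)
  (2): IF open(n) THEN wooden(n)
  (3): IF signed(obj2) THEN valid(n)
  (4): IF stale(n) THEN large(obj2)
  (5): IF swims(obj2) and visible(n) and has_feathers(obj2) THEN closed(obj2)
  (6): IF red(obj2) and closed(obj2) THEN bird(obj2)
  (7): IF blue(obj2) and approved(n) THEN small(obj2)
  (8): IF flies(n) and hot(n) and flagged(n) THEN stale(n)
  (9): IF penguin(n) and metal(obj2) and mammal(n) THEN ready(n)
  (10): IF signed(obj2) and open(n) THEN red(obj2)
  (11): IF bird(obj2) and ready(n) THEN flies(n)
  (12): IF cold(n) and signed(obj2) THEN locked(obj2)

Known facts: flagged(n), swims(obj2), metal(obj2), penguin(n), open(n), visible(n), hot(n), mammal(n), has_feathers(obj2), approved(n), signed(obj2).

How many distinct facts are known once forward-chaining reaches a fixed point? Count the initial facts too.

Round 1: (2) [IF open(n) THEN wooden(n)]; (3) [IF signed(obj2) THEN valid(n)]; (5) [IF swims(obj2) and visible(n) and has_feathers(obj2) THEN closed(obj2)]; (9) [IF penguin(n) and metal(obj2) and mammal(n) THEN ready(n)]; (10) [IF signed(obj2) and open(n) THEN red(obj2)]. Adds wooden(n), valid(n), closed(obj2), ready(n), red(obj2).
Round 2: (6) [IF red(obj2) and closed(obj2) THEN bird(obj2)]. Adds bird(obj2).
Round 3: (11) [IF bird(obj2) and ready(n) THEN flies(n)]. Adds flies(n).
Round 4: (8) [IF flies(n) and hot(n) and flagged(n) THEN stale(n)]. Adds stale(n).
Round 5: (4) [IF stale(n) THEN large(obj2)]. Adds large(obj2).
Closure: {approved(n), bird(obj2), closed(obj2), flagged(n), flies(n), has_feathers(obj2), hot(n), large(obj2), mammal(n), metal(obj2), open(n), penguin(n), ready(n), red(obj2), signed(obj2), stale(n), swims(obj2), valid(n), visible(n), wooden(n)} — 20 facts.

20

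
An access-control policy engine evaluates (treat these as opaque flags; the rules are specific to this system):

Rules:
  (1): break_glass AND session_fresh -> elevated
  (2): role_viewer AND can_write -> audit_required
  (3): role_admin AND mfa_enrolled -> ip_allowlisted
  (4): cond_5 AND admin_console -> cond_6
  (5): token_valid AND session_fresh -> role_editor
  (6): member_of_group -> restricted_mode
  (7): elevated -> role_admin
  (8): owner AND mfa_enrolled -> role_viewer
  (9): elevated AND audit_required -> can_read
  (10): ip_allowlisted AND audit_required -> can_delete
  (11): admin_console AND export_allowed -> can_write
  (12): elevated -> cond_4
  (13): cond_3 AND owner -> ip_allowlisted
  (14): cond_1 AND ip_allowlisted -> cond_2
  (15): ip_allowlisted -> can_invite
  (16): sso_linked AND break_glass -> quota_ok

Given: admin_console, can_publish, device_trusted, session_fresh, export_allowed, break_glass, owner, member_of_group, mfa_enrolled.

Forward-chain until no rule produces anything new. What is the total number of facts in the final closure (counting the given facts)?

Round 1: (1) [break_glass AND session_fresh -> elevated]; (6) [member_of_group -> restricted_mode]; (8) [owner AND mfa_enrolled -> role_viewer]; (11) [admin_console AND export_allowed -> can_write]. Adds elevated, restricted_mode, role_viewer, can_write.
Round 2: (2) [role_viewer AND can_write -> audit_required]; (7) [elevated -> role_admin]; (12) [elevated -> cond_4]. Adds audit_required, role_admin, cond_4.
Round 3: (3) [role_admin AND mfa_enrolled -> ip_allowlisted]; (9) [elevated AND audit_required -> can_read]. Adds ip_allowlisted, can_read.
Round 4: (10) [ip_allowlisted AND audit_required -> can_delete]; (15) [ip_allowlisted -> can_invite]. Adds can_delete, can_invite.
Closure: {admin_console, audit_required, break_glass, can_delete, can_invite, can_publish, can_read, can_write, cond_4, device_trusted, elevated, export_allowed, ip_allowlisted, member_of_group, mfa_enrolled, owner, restricted_mode, role_admin, role_viewer, session_fresh} — 20 facts.

20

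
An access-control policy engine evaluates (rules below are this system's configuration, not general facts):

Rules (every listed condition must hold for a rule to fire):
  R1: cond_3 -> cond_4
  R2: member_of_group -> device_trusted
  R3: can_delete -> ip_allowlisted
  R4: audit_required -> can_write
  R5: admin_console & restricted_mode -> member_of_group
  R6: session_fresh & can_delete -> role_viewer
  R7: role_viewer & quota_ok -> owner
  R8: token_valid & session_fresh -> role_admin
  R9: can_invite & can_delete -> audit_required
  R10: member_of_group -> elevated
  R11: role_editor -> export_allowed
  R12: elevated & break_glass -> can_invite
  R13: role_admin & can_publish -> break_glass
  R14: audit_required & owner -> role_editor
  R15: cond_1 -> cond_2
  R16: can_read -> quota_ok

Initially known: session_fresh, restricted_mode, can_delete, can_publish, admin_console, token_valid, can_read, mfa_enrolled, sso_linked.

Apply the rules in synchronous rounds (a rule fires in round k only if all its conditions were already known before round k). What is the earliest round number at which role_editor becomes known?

5

Round 1: R3 [can_delete -> ip_allowlisted]; R5 [admin_console & restricted_mode -> member_of_group]; R6 [session_fresh & can_delete -> role_viewer]; R8 [token_valid & session_fresh -> role_admin]; R16 [can_read -> quota_ok]. New: ip_allowlisted, member_of_group, role_viewer, role_admin, quota_ok.
Round 2: R2 [member_of_group -> device_trusted]; R7 [role_viewer & quota_ok -> owner]; R10 [member_of_group -> elevated]; R13 [role_admin & can_publish -> break_glass]. New: device_trusted, owner, elevated, break_glass.
Round 3: R12 [elevated & break_glass -> can_invite]. New: can_invite.
Round 4: R9 [can_invite & can_delete -> audit_required]. New: audit_required.
Round 5: R4 [audit_required -> can_write]; R14 [audit_required & owner -> role_editor]. New: can_write, role_editor.
role_editor first appears in round 5.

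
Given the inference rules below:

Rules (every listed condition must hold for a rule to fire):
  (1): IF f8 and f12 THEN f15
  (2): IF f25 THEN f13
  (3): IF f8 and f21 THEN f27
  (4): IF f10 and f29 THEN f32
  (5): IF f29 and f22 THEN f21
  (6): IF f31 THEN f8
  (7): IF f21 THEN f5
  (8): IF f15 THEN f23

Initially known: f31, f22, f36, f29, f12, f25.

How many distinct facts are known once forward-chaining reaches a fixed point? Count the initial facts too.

13

Round 1 — (2), (5), (6), derive f13, f21, f8.
Round 2 — (1), (3), (7), derive f15, f27, f5.
Round 3 — (8), derive f23.
Closure: {f12, f13, f15, f21, f22, f23, f25, f27, f29, f31, f36, f5, f8} — 13 facts.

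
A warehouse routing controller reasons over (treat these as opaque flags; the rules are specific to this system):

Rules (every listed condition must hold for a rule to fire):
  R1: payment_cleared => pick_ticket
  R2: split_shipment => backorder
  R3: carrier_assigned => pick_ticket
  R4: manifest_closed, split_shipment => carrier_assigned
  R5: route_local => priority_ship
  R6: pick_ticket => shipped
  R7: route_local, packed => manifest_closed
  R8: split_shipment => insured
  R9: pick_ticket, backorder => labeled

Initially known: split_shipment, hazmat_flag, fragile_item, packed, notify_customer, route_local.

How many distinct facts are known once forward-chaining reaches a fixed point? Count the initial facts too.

14

Round 1: R2 [split_shipment => backorder]; R5 [route_local => priority_ship]; R7 [route_local, packed => manifest_closed]; R8 [split_shipment => insured]. New: backorder, priority_ship, manifest_closed, insured.
Round 2: R4 [manifest_closed, split_shipment => carrier_assigned]. New: carrier_assigned.
Round 3: R3 [carrier_assigned => pick_ticket]. New: pick_ticket.
Round 4: R6 [pick_ticket => shipped]; R9 [pick_ticket, backorder => labeled]. New: shipped, labeled.
Closure: {backorder, carrier_assigned, fragile_item, hazmat_flag, insured, labeled, manifest_closed, notify_customer, packed, pick_ticket, priority_ship, route_local, shipped, split_shipment} — 14 facts.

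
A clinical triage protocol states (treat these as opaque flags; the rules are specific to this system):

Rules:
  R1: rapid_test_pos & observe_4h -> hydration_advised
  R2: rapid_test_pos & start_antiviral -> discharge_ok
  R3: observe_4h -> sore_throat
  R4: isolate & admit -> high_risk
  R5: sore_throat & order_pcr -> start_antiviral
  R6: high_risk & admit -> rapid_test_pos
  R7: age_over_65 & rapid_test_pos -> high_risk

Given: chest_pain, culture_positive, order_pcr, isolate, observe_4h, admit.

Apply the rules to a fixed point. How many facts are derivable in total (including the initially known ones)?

Round 1: R3 [observe_4h -> sore_throat]; R4 [isolate & admit -> high_risk]. New: sore_throat, high_risk.
Round 2: R5 [sore_throat & order_pcr -> start_antiviral]; R6 [high_risk & admit -> rapid_test_pos]. New: start_antiviral, rapid_test_pos.
Round 3: R1 [rapid_test_pos & observe_4h -> hydration_advised]; R2 [rapid_test_pos & start_antiviral -> discharge_ok]. New: hydration_advised, discharge_ok.
Closure: {admit, chest_pain, culture_positive, discharge_ok, high_risk, hydration_advised, isolate, observe_4h, order_pcr, rapid_test_pos, sore_throat, start_antiviral} — 12 facts.

12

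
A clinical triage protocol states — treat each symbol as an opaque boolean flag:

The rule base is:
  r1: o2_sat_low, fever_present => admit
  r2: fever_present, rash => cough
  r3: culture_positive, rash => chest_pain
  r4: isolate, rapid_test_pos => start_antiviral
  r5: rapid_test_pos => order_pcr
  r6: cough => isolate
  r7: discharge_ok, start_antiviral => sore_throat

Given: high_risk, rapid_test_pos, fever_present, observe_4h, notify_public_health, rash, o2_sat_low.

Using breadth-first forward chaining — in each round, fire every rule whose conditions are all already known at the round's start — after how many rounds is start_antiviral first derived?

Round 1 fires r1, r2, r5, giving admit, cough, order_pcr.
Round 2 fires r6, giving isolate.
Round 3 fires r4, giving start_antiviral.
start_antiviral first appears in round 3.

3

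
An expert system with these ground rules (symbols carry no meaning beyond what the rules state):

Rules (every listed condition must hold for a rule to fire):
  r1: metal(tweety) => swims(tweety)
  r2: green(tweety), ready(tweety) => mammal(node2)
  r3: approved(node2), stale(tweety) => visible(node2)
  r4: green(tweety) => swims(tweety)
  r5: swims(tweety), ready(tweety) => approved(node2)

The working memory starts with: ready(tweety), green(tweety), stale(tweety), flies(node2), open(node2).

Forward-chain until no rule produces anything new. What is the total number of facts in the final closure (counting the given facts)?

9

Round 1: r2 [green(tweety), ready(tweety) => mammal(node2)]; r4 [green(tweety) => swims(tweety)]. New: mammal(node2), swims(tweety).
Round 2: r5 [swims(tweety), ready(tweety) => approved(node2)]. New: approved(node2).
Round 3: r3 [approved(node2), stale(tweety) => visible(node2)]. New: visible(node2).
Closure: {approved(node2), flies(node2), green(tweety), mammal(node2), open(node2), ready(tweety), stale(tweety), swims(tweety), visible(node2)} — 9 facts.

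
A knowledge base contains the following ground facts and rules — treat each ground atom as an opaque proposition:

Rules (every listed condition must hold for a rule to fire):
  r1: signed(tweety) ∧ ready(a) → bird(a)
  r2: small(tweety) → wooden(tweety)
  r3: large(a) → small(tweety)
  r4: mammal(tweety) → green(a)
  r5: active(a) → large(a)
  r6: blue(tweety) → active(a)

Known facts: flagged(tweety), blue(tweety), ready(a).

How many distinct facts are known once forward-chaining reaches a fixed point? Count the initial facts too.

7

Round 1 — r6, derive active(a).
Round 2 — r5, derive large(a).
Round 3 — r3, derive small(tweety).
Round 4 — r2, derive wooden(tweety).
Closure: {active(a), blue(tweety), flagged(tweety), large(a), ready(a), small(tweety), wooden(tweety)} — 7 facts.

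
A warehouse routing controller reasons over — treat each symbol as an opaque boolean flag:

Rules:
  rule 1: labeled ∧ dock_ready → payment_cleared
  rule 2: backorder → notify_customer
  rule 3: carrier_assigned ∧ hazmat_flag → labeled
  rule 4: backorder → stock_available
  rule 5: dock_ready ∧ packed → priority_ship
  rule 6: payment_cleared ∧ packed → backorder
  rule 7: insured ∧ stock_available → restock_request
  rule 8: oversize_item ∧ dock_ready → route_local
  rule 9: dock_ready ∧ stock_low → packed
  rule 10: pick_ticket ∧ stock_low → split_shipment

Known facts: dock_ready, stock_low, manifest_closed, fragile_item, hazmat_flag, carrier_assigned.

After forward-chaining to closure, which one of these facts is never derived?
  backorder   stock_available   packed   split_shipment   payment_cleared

Round 1 fires rule 3, rule 9, giving labeled, packed.
Round 2 fires rule 1, rule 5, giving payment_cleared, priority_ship.
Round 3 fires rule 6, giving backorder.
Round 4 fires rule 2, rule 4, giving notify_customer, stock_available.
Derived: payment_cleared (round 2), backorder (round 3), stock_available (round 4), packed (round 1). split_shipment never appears in any round.

split_shipment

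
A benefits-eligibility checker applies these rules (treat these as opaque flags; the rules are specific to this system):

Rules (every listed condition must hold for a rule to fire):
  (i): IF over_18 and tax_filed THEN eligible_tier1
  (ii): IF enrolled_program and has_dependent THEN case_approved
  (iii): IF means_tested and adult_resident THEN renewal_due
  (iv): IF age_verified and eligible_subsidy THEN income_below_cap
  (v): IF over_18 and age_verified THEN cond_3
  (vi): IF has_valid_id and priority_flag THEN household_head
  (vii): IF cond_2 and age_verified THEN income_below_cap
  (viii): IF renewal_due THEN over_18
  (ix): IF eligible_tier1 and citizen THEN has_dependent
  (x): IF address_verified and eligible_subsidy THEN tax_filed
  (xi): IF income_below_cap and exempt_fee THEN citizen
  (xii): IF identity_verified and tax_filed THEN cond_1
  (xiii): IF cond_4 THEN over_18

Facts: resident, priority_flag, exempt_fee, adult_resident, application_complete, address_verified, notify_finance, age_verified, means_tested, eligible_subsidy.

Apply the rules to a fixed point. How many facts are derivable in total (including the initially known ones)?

18

Round 1 — (iii), (iv), (x), derive renewal_due, income_below_cap, tax_filed.
Round 2 — (viii), (xi), derive over_18, citizen.
Round 3 — (i), (v), derive eligible_tier1, cond_3.
Round 4 — (ix), derive has_dependent.
Closure: {address_verified, adult_resident, age_verified, application_complete, citizen, cond_3, eligible_subsidy, eligible_tier1, exempt_fee, has_dependent, income_below_cap, means_tested, notify_finance, over_18, priority_flag, renewal_due, resident, tax_filed} — 18 facts.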